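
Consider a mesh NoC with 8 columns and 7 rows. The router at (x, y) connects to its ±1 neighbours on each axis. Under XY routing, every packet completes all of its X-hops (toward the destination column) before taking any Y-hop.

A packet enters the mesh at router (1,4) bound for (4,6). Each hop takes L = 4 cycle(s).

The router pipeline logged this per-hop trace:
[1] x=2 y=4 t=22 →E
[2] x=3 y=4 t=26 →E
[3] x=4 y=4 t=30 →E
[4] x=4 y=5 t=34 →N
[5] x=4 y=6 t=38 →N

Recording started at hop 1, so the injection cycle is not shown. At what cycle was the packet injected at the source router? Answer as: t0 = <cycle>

Hop 1 reached at cycle 22; hop k is at t0 + k·L.
t0 = cyc[1] − L = 22 − 4 = 18.

t0 = 18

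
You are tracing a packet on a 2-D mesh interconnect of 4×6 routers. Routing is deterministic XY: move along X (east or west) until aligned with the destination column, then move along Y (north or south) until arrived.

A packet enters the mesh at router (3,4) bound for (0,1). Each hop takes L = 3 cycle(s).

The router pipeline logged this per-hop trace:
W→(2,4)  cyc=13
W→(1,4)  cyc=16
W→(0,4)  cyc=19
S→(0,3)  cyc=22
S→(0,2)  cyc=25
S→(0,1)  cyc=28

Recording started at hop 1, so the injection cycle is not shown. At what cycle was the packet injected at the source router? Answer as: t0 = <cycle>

t0 = 10

The first recorded entry is hop 1 at cycle 13.
So t0 = 13 − 1·3 = 10.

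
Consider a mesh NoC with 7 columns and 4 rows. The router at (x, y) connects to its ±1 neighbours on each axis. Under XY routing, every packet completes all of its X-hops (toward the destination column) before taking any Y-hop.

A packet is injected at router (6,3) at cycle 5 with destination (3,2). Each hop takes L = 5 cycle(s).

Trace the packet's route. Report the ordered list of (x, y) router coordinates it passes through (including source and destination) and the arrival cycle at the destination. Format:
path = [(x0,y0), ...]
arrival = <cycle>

[0] x=6 y=3 t=5
[1] x=5 y=3 t=10 →W
[2] x=4 y=3 t=15 →W
[3] x=3 y=3 t=20 →W
[4] x=3 y=2 t=25 →S

path = [(6,3), (5,3), (4,3), (3,3), (3,2)]
arrival = 25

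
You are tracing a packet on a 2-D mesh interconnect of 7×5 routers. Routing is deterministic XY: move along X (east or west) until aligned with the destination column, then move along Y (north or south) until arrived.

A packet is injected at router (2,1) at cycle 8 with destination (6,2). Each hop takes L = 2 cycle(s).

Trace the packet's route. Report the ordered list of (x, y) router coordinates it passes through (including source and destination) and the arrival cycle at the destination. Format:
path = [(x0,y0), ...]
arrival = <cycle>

  0. router=(2,1) cycle=8 (inject)
  1. router=(3,1) cycle=10 dir=E
  2. router=(4,1) cycle=12 dir=E
  3. router=(5,1) cycle=14 dir=E
  4. router=(6,1) cycle=16 dir=E
  5. router=(6,2) cycle=18 dir=N

path = [(2,1), (3,1), (4,1), (5,1), (6,1), (6,2)]
arrival = 18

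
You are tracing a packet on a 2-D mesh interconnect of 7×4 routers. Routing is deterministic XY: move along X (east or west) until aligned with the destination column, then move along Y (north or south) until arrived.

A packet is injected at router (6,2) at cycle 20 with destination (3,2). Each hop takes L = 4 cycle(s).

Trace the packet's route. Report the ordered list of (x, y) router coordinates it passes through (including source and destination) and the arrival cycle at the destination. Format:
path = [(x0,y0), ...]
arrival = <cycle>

[0] x=6 y=2 t=20
[1] x=5 y=2 t=24 →W
[2] x=4 y=2 t=28 →W
[3] x=3 y=2 t=32 →W

path = [(6,2), (5,2), (4,2), (3,2)]
arrival = 32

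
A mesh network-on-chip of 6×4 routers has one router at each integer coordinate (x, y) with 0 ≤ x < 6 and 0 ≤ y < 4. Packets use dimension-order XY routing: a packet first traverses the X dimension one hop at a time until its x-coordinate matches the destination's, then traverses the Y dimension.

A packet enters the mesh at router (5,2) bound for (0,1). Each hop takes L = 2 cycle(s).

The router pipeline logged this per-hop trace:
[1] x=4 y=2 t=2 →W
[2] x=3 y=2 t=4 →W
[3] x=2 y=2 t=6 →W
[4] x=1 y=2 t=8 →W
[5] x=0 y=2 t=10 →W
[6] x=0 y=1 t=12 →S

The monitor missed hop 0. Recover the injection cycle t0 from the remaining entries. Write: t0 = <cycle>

The first recorded entry is hop 1 at cycle 2.
t0 = cyc[1] − L = 2 − 2 = 0.

t0 = 0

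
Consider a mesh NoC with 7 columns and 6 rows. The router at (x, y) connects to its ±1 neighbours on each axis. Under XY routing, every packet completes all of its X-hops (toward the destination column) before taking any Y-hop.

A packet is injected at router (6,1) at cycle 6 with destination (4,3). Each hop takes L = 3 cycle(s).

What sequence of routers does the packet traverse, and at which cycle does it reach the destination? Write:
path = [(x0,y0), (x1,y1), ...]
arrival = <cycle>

t=6: at (6,1)
t=9: at (5,1) after W
t=12: at (4,1) after W
t=15: at (4,2) after N
t=18: at (4,3) after N

path = [(6,1), (5,1), (4,1), (4,2), (4,3)]
arrival = 18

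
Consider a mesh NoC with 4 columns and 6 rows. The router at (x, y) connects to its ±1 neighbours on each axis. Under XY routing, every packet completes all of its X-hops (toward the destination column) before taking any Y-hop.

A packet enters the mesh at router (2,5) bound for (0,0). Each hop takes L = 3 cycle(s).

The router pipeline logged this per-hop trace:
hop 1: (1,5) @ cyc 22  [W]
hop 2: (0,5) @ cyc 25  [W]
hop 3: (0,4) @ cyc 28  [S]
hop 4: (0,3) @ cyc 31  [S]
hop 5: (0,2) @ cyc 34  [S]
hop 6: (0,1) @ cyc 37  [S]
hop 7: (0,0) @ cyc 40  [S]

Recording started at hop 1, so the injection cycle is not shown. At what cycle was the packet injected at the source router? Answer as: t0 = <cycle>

t0 = 19

Hop 1 reached at cycle 22; hop k is at t0 + k·L.
Therefore t0 = 22 − L = 19.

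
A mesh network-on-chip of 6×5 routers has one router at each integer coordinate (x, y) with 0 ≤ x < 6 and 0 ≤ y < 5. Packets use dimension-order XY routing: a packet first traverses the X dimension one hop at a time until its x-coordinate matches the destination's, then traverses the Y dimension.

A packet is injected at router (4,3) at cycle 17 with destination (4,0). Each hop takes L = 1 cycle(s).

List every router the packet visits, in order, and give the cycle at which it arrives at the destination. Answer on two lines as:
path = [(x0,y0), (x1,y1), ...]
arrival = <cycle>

path = [(4,3), (4,2), (4,1), (4,0)]
arrival = 20

[0] x=4 y=3 t=17
[1] x=4 y=2 t=18 →S
[2] x=4 y=1 t=19 →S
[3] x=4 y=0 t=20 →S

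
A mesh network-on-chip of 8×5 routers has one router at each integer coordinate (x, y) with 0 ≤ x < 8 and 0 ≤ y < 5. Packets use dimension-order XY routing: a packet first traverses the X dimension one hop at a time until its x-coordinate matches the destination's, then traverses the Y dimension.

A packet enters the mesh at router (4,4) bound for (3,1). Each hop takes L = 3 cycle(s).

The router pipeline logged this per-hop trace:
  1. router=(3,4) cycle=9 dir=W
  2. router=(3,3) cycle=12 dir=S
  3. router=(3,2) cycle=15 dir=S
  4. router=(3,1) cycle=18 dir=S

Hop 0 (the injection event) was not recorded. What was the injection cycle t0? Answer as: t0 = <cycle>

t0 = 6

Hop 1 reached at cycle 9; hop k is at t0 + k·L.
So t0 = 9 − 1·3 = 6.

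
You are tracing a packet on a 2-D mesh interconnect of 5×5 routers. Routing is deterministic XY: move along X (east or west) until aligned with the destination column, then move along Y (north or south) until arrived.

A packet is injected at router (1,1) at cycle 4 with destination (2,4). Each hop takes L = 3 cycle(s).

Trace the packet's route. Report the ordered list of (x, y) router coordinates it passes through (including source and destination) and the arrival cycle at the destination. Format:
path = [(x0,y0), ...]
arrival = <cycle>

path = [(1,1), (2,1), (2,2), (2,3), (2,4)]
arrival = 16

#0 — 1,1 | c4
#1 — 2,1 | c7 | E
#2 — 2,2 | c10 | N
#3 — 2,3 | c13 | N
#4 — 2,4 | c16 | N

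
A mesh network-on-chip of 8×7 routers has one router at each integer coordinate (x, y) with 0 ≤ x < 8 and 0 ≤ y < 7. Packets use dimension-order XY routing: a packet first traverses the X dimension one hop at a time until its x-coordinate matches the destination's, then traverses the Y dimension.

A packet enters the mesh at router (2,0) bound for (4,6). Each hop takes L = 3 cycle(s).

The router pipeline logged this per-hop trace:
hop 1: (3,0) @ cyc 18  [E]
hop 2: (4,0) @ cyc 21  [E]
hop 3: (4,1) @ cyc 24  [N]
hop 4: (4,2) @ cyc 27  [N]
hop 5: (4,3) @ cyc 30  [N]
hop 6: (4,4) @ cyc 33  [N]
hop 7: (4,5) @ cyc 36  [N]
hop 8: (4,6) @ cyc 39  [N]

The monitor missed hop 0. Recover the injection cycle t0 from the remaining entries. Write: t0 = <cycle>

t0 = 15

At hop 1 the cycle is 18; in general cyc_k = t0 + kL.
t0 = cyc[1] − L = 18 − 3 = 15.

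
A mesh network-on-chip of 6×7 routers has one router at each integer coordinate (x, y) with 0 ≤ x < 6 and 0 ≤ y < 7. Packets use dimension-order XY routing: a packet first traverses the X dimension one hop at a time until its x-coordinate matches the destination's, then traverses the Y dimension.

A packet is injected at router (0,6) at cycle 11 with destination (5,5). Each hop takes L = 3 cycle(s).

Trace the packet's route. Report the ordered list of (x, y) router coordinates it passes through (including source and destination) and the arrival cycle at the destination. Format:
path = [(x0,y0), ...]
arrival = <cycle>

path = [(0,6), (1,6), (2,6), (3,6), (4,6), (5,6), (5,5)]
arrival = 29

  0. router=(0,6) cycle=11 (inject)
  1. router=(1,6) cycle=14 dir=E
  2. router=(2,6) cycle=17 dir=E
  3. router=(3,6) cycle=20 dir=E
  4. router=(4,6) cycle=23 dir=E
  5. router=(5,6) cycle=26 dir=E
  6. router=(5,5) cycle=29 dir=S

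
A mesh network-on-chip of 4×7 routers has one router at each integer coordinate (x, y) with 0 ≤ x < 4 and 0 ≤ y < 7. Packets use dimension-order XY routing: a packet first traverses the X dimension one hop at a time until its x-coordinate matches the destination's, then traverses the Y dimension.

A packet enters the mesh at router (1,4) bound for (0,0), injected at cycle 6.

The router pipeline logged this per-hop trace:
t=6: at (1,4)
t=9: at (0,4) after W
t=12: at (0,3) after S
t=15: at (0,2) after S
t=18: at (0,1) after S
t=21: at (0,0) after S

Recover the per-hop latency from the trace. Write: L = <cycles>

Δcyc across hop 0→1: 9 − 6 = 3.
That increment is L by definition: L = 3.

L = 3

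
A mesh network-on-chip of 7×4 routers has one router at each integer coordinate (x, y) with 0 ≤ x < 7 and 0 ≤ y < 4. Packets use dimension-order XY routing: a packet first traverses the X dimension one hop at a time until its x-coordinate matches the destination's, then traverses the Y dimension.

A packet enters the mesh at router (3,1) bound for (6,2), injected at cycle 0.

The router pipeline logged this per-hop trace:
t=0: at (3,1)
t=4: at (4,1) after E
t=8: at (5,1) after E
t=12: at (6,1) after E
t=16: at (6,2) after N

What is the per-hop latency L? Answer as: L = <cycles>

Between hops 0 and 1 the cycle counter advances 4 − 0 = 4.
One hop costs L cycles, so L = 4.

L = 4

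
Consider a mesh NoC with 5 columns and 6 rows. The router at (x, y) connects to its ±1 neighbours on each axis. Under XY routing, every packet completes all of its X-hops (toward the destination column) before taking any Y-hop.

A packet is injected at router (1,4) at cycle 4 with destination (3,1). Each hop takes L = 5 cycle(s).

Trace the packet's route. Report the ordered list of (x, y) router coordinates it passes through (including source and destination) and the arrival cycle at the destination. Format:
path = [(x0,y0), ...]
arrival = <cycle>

t=4: at (1,4)
t=9: at (2,4) after E
t=14: at (3,4) after E
t=19: at (3,3) after S
t=24: at (3,2) after S
t=29: at (3,1) after S

path = [(1,4), (2,4), (3,4), (3,3), (3,2), (3,1)]
arrival = 29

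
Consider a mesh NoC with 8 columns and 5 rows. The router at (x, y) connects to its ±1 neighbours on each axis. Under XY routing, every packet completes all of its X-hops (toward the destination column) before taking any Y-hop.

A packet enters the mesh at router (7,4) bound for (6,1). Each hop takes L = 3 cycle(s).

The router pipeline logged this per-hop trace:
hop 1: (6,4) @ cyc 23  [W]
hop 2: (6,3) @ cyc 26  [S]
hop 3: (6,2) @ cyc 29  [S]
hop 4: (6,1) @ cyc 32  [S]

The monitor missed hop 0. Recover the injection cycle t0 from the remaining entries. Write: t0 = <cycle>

t0 = 20

Hop 1 reached at cycle 23; hop k is at t0 + k·L.
So t0 = 23 − 1·3 = 20.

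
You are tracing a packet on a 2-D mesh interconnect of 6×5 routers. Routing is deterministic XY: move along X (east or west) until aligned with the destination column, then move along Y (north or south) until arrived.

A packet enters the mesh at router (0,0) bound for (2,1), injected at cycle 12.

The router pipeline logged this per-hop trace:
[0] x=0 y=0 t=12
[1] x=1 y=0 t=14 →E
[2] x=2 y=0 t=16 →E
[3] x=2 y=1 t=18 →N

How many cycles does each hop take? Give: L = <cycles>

L = 2

From hop 0 (12) to hop 1 (14): +2 cycles.
One hop costs L cycles, so L = 2.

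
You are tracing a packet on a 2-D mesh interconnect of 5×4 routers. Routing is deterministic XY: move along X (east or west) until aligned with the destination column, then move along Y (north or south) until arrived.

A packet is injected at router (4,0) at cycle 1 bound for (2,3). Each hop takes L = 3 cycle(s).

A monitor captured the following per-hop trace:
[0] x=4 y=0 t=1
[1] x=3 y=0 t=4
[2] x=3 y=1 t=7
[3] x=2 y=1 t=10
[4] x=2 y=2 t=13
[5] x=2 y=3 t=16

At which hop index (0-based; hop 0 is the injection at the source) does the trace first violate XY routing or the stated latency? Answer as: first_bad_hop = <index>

  1: Δx=-1 Δy=+0 Δt=3 [ok]
  2: Δx=+0 Δy=+1 Δt=3 [BAD: Y-move but x=3≠2]

first_bad_hop = 2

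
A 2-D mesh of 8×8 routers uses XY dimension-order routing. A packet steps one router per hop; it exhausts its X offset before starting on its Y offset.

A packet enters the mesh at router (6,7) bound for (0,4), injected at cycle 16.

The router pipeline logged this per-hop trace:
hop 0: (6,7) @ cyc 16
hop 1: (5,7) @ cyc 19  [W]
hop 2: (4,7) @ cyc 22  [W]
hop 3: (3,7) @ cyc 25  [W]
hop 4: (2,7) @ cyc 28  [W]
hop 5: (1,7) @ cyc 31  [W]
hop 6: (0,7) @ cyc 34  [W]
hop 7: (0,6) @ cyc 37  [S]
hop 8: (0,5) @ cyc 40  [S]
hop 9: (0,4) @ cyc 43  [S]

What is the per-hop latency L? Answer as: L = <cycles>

L = 3

cyc[1] − cyc[0] = 19 − 16 = 3.
One hop costs L cycles, so L = 3.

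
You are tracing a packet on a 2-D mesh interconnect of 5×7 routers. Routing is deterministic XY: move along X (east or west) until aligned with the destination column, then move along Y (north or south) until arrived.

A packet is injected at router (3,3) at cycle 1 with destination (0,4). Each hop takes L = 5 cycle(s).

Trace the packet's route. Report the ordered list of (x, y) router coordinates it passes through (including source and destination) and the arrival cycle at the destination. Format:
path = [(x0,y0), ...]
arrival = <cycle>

path = [(3,3), (2,3), (1,3), (0,3), (0,4)]
arrival = 21

  0. router=(3,3) cycle=1 (inject)
  1. router=(2,3) cycle=6 dir=W
  2. router=(1,3) cycle=11 dir=W
  3. router=(0,3) cycle=16 dir=W
  4. router=(0,4) cycle=21 dir=N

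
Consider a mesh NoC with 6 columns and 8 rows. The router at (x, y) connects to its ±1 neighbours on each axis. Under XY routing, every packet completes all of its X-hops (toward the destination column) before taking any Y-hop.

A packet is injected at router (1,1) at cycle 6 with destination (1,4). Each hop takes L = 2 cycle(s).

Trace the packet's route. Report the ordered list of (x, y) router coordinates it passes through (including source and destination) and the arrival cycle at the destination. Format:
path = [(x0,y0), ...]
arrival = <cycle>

#0 — 1,1 | c6
#1 — 1,2 | c8 | N
#2 — 1,3 | c10 | N
#3 — 1,4 | c12 | N

path = [(1,1), (1,2), (1,3), (1,4)]
arrival = 12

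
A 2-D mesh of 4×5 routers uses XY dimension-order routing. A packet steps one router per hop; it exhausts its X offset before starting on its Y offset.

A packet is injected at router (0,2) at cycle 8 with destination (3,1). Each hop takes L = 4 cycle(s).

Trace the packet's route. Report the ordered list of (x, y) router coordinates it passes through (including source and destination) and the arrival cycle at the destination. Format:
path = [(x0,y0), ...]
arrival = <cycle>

  0. router=(0,2) cycle=8 (inject)
  1. router=(1,2) cycle=12 dir=E
  2. router=(2,2) cycle=16 dir=E
  3. router=(3,2) cycle=20 dir=E
  4. router=(3,1) cycle=24 dir=S

path = [(0,2), (1,2), (2,2), (3,2), (3,1)]
arrival = 24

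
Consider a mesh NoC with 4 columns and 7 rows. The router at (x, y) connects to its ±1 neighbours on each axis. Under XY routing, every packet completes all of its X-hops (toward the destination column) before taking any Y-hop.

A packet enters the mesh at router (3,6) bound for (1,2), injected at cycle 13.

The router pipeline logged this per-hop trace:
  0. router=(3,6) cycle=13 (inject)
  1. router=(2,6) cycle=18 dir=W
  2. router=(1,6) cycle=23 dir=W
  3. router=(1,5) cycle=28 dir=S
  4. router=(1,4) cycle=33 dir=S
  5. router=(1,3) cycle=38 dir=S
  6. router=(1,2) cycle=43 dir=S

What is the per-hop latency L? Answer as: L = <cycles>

L = 5

From hop 0 (13) to hop 1 (18): +5 cycles.
Per-hop latency L = Δcyc = 5.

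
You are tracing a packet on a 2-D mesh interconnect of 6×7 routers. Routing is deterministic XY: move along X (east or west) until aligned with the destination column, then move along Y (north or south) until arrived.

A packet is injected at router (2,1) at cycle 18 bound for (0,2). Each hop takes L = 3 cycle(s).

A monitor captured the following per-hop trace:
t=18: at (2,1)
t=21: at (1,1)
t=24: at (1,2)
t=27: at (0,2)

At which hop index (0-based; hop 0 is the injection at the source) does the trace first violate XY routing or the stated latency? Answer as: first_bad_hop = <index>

first_bad_hop = 2

check 1→ d=(-1,0) cyc+3: ok
check 2→ d=(0,1) cyc+3: BAD: Y-move but x=1≠0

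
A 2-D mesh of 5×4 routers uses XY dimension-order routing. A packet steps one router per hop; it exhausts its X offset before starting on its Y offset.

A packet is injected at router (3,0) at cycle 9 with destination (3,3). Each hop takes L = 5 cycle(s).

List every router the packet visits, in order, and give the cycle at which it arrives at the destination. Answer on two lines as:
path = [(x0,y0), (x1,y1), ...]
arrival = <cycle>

src (3,0)  cyc=9
N→(3,1)  cyc=14
N→(3,2)  cyc=19
N→(3,3)  cyc=24

path = [(3,0), (3,1), (3,2), (3,3)]
arrival = 24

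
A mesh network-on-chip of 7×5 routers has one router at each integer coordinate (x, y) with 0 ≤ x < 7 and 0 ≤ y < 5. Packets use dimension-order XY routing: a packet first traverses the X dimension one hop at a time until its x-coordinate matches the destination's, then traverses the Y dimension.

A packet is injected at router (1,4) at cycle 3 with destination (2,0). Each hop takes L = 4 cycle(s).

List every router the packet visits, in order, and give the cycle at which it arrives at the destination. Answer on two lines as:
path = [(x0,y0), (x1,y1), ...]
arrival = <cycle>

path = [(1,4), (2,4), (2,3), (2,2), (2,1), (2,0)]
arrival = 23

  0. router=(1,4) cycle=3 (inject)
  1. router=(2,4) cycle=7 dir=E
  2. router=(2,3) cycle=11 dir=S
  3. router=(2,2) cycle=15 dir=S
  4. router=(2,1) cycle=19 dir=S
  5. router=(2,0) cycle=23 dir=S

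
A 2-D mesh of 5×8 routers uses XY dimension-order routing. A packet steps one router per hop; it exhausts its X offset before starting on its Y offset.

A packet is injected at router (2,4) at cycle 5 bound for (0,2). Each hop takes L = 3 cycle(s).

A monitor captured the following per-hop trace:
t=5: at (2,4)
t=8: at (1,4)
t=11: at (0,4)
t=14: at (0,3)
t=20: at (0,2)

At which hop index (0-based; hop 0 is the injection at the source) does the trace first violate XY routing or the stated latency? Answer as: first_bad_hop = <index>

[1] (-1,+0) / 3c ⇒ ok
[2] (-1,+0) / 3c ⇒ ok
[3] (+0,-1) / 3c ⇒ ok
[4] (+0,-1) / 6c ⇒ BAD: Δcyc=6≠L

first_bad_hop = 4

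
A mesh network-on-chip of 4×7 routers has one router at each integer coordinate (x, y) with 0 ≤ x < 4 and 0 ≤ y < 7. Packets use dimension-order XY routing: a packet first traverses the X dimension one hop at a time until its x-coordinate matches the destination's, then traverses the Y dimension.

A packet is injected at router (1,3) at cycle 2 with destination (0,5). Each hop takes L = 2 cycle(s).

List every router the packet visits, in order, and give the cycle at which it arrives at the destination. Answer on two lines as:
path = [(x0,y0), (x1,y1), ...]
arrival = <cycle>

[0] x=1 y=3 t=2
[1] x=0 y=3 t=4 →W
[2] x=0 y=4 t=6 →N
[3] x=0 y=5 t=8 →N

path = [(1,3), (0,3), (0,4), (0,5)]
arrival = 8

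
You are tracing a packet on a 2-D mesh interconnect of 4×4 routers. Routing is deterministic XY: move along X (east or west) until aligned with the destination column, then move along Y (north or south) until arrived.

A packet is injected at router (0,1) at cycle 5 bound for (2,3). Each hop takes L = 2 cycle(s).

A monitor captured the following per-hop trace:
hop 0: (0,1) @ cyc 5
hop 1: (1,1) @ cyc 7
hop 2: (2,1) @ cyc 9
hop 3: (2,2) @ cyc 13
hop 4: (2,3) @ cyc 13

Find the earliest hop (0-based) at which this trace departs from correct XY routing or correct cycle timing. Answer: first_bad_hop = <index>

first_bad_hop = 3

check 1→ d=(1,0) cyc+2: ok
check 2→ d=(1,0) cyc+2: ok
check 3→ d=(0,1) cyc+4: BAD: Δcyc=4≠L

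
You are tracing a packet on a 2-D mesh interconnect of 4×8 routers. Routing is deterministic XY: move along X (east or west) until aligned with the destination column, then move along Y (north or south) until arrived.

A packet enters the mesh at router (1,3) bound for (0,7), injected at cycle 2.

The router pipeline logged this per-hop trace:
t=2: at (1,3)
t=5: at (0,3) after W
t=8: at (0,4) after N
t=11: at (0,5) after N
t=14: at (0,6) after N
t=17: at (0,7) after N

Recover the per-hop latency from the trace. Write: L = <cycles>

L = 3

Δcyc across hop 0→1: 5 − 2 = 3.
That increment is L by definition: L = 3.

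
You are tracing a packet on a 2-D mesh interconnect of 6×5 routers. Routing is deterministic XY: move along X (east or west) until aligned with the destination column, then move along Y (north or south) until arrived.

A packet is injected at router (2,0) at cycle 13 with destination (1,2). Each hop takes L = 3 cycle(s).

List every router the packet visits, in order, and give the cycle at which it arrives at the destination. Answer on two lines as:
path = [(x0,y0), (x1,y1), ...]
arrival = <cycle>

path = [(2,0), (1,0), (1,1), (1,2)]
arrival = 22

t=13: at (2,0)
t=16: at (1,0) after W
t=19: at (1,1) after N
t=22: at (1,2) after N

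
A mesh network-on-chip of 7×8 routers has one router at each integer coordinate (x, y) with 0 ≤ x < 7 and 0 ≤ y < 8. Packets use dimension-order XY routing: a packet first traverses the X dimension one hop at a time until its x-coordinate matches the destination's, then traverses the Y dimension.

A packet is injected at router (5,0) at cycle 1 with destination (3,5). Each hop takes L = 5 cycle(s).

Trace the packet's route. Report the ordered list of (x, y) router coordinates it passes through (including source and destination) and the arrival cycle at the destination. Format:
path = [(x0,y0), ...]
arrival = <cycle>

path = [(5,0), (4,0), (3,0), (3,1), (3,2), (3,3), (3,4), (3,5)]
arrival = 36

src (5,0)  cyc=1
W→(4,0)  cyc=6
W→(3,0)  cyc=11
N→(3,1)  cyc=16
N→(3,2)  cyc=21
N→(3,3)  cyc=26
N→(3,4)  cyc=31
N→(3,5)  cyc=36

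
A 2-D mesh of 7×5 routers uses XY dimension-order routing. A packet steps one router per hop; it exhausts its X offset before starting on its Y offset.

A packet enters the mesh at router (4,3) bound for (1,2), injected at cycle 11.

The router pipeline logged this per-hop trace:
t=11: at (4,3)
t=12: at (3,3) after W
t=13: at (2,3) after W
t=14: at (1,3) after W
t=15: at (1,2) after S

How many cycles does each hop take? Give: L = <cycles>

L = 1

Between hops 0 and 1 the cycle counter advances 12 − 11 = 1.
Each hop adds L, hence L = 1.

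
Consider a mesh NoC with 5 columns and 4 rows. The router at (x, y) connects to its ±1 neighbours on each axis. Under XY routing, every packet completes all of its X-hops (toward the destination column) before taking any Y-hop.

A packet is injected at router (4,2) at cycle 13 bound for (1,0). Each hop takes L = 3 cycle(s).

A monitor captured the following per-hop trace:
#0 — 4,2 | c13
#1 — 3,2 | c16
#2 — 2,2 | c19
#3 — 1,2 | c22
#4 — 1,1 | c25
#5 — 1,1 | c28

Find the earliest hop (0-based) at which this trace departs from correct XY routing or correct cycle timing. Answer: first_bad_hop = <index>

[1] (-1,+0) / 3c ⇒ ok
[2] (-1,+0) / 3c ⇒ ok
[3] (-1,+0) / 3c ⇒ ok
[4] (+0,-1) / 3c ⇒ ok
[5] (+0,+0) / 3c ⇒ BAD: non-unit step

first_bad_hop = 5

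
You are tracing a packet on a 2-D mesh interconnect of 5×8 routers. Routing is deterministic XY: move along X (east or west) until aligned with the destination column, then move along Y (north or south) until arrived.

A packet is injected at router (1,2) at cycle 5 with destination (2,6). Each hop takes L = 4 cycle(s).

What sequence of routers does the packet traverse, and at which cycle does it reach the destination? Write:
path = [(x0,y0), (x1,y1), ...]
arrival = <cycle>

path = [(1,2), (2,2), (2,3), (2,4), (2,5), (2,6)]
arrival = 25

  0. router=(1,2) cycle=5 (inject)
  1. router=(2,2) cycle=9 dir=E
  2. router=(2,3) cycle=13 dir=N
  3. router=(2,4) cycle=17 dir=N
  4. router=(2,5) cycle=21 dir=N
  5. router=(2,6) cycle=25 dir=N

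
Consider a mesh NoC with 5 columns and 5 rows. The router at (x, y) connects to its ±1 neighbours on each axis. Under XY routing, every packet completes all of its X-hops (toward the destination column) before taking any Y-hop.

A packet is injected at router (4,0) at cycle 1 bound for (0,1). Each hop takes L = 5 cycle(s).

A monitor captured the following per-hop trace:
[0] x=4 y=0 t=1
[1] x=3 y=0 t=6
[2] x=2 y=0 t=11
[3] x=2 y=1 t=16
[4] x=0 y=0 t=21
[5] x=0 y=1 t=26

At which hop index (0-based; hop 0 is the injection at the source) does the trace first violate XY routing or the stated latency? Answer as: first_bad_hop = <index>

first_bad_hop = 3

hop 1: step (-1,+0), +5 cyc — ok
hop 2: step (-1,+0), +5 cyc — ok
hop 3: step (+0,+1), +5 cyc — BAD: Y-move but x=2≠0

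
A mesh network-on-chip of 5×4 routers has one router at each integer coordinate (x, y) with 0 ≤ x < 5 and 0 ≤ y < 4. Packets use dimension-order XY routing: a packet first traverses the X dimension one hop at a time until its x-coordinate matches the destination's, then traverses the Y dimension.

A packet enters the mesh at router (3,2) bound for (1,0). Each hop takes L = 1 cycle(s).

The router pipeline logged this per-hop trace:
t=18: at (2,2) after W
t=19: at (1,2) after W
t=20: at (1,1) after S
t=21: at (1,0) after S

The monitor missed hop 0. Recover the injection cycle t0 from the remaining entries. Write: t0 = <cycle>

t0 = 17

The first recorded entry is hop 1 at cycle 18.
t0 = cyc[1] − L = 18 − 1 = 17.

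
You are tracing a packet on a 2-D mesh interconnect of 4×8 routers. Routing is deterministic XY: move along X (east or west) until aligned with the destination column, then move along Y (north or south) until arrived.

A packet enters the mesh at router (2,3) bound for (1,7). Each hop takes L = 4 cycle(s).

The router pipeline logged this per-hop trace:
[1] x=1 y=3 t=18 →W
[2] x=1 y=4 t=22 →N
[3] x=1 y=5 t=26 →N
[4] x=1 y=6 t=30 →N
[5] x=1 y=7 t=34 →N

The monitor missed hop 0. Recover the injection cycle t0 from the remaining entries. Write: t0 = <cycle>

t0 = 14

At hop 1 the cycle is 18; in general cyc_k = t0 + kL.
Therefore t0 = 18 − L = 14.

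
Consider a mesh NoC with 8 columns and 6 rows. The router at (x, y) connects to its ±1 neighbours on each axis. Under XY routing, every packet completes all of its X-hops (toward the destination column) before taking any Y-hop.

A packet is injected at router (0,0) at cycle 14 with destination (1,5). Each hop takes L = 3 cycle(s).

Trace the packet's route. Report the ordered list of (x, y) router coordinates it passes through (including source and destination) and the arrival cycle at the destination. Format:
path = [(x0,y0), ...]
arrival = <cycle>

[0] x=0 y=0 t=14
[1] x=1 y=0 t=17 →E
[2] x=1 y=1 t=20 →N
[3] x=1 y=2 t=23 →N
[4] x=1 y=3 t=26 →N
[5] x=1 y=4 t=29 →N
[6] x=1 y=5 t=32 →N

path = [(0,0), (1,0), (1,1), (1,2), (1,3), (1,4), (1,5)]
arrival = 32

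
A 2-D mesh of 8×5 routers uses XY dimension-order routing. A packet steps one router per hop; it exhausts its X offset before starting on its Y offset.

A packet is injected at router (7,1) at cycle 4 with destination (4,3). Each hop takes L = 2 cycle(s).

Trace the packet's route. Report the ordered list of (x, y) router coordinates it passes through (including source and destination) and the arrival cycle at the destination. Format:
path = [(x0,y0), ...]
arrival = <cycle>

[0] x=7 y=1 t=4
[1] x=6 y=1 t=6 →W
[2] x=5 y=1 t=8 →W
[3] x=4 y=1 t=10 →W
[4] x=4 y=2 t=12 →N
[5] x=4 y=3 t=14 →N

path = [(7,1), (6,1), (5,1), (4,1), (4,2), (4,3)]
arrival = 14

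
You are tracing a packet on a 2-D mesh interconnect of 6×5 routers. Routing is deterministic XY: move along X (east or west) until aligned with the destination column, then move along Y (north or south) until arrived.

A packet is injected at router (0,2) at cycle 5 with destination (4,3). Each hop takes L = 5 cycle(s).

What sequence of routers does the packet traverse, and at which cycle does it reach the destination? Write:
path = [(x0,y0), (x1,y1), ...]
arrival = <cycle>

path = [(0,2), (1,2), (2,2), (3,2), (4,2), (4,3)]
arrival = 30

#0 — 0,2 | c5
#1 — 1,2 | c10 | E
#2 — 2,2 | c15 | E
#3 — 3,2 | c20 | E
#4 — 4,2 | c25 | E
#5 — 4,3 | c30 | N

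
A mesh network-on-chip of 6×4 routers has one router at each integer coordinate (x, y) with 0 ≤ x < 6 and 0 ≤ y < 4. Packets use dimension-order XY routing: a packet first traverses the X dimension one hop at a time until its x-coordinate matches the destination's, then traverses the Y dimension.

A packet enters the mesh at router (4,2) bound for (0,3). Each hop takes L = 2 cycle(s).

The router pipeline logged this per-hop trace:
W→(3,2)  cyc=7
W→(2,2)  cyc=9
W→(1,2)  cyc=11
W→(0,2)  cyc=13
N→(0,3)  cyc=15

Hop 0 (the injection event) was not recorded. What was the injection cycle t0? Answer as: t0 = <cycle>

t0 = 5

The first recorded entry is hop 1 at cycle 7.
Subtract one hop: t0 = 7 − 2 = 5.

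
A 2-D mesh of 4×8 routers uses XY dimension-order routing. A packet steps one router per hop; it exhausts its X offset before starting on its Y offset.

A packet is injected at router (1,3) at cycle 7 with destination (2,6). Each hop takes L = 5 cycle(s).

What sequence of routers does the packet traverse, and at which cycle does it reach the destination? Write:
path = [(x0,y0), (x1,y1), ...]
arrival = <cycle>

path = [(1,3), (2,3), (2,4), (2,5), (2,6)]
arrival = 27

[0] x=1 y=3 t=7
[1] x=2 y=3 t=12 →E
[2] x=2 y=4 t=17 →N
[3] x=2 y=5 t=22 →N
[4] x=2 y=6 t=27 →N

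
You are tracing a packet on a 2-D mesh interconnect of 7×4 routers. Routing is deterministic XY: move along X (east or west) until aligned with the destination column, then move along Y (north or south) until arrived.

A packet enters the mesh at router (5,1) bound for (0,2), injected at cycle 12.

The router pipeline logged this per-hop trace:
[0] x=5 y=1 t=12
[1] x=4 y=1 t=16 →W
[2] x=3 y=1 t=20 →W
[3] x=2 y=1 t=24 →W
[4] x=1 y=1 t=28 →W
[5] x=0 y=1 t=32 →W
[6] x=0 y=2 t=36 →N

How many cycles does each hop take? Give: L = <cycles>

cyc[1] − cyc[0] = 16 − 12 = 4.
One hop costs L cycles, so L = 4.

L = 4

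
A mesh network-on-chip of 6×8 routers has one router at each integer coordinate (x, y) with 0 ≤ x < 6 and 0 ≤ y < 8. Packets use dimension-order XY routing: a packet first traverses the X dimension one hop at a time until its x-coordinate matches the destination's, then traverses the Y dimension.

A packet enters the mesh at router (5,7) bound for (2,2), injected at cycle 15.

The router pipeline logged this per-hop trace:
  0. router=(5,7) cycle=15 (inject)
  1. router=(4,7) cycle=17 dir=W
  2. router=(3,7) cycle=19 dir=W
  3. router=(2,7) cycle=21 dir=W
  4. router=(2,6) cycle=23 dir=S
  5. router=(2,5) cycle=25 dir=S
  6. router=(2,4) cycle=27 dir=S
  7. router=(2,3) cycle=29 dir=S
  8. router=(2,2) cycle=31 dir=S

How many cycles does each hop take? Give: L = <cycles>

cyc[1] − cyc[0] = 17 − 15 = 2.
Per-hop latency L = Δcyc = 2.

L = 2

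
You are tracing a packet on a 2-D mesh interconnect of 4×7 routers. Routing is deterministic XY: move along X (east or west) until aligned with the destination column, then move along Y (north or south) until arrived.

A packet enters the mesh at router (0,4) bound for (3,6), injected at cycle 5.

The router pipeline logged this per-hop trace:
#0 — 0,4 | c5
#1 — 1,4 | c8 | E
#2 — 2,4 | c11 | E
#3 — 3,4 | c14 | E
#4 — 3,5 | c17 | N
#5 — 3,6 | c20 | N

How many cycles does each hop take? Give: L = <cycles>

cyc[1] − cyc[0] = 8 − 5 = 3.
Per-hop latency L = Δcyc = 3.

L = 3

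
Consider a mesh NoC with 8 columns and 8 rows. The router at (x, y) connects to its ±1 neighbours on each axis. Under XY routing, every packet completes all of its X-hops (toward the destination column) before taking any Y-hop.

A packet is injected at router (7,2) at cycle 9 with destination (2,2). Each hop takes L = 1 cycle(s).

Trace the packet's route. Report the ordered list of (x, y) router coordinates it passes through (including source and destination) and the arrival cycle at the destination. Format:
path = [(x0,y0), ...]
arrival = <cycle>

t=9: at (7,2)
t=10: at (6,2) after W
t=11: at (5,2) after W
t=12: at (4,2) after W
t=13: at (3,2) after W
t=14: at (2,2) after W

path = [(7,2), (6,2), (5,2), (4,2), (3,2), (2,2)]
arrival = 14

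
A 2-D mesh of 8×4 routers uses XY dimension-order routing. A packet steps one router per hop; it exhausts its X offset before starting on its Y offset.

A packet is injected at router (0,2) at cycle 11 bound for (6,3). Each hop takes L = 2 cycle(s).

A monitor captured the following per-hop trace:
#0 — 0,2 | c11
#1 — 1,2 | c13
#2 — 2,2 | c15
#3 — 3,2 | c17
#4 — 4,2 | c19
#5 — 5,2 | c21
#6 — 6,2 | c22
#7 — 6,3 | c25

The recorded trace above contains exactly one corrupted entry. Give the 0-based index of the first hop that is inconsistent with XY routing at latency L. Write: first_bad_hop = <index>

  1: Δx=+1 Δy=+0 Δt=2 [ok]
  2: Δx=+1 Δy=+0 Δt=2 [ok]
  3: Δx=+1 Δy=+0 Δt=2 [ok]
  4: Δx=+1 Δy=+0 Δt=2 [ok]
  5: Δx=+1 Δy=+0 Δt=2 [ok]
  6: Δx=+1 Δy=+0 Δt=1 [BAD: Δcyc=1≠L]

first_bad_hop = 6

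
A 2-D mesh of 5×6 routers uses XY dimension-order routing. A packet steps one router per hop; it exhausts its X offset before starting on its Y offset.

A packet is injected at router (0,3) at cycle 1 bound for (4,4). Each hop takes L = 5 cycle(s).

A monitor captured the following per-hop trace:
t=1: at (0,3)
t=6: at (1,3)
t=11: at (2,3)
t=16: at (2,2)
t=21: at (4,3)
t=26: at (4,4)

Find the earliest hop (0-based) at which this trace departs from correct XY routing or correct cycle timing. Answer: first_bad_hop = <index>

first_bad_hop = 3

  1: Δx=+1 Δy=+0 Δt=5 [ok]
  2: Δx=+1 Δy=+0 Δt=5 [ok]
  3: Δx=+0 Δy=-1 Δt=5 [BAD: Y-move but x=2≠4]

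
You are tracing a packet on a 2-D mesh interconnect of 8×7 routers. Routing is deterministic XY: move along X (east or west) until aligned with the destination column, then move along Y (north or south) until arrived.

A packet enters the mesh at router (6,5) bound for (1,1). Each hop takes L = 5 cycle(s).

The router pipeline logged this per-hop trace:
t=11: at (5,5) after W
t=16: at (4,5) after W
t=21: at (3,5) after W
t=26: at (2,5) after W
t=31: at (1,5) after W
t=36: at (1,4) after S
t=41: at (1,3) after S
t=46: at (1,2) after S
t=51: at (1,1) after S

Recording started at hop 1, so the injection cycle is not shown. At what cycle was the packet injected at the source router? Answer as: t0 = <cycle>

t0 = 6

At hop 1 the cycle is 11; in general cyc_k = t0 + kL.
Therefore t0 = 11 − L = 6.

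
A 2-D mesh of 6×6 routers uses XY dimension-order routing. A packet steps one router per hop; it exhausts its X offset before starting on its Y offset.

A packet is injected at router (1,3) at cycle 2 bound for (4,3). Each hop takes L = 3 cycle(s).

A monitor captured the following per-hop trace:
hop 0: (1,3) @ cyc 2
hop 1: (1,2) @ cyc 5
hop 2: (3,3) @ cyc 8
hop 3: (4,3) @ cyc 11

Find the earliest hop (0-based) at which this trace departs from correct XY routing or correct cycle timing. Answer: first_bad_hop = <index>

check 1→ d=(0,-1) cyc+3: BAD: Y-move but x=1≠4

first_bad_hop = 1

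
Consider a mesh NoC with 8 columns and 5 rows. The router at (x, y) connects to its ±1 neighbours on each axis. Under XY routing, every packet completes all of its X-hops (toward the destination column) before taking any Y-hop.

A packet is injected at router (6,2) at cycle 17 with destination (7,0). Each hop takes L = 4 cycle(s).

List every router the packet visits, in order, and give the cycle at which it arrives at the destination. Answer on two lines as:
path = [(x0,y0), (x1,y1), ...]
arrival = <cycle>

#0 — 6,2 | c17
#1 — 7,2 | c21 | E
#2 — 7,1 | c25 | S
#3 — 7,0 | c29 | S

path = [(6,2), (7,2), (7,1), (7,0)]
arrival = 29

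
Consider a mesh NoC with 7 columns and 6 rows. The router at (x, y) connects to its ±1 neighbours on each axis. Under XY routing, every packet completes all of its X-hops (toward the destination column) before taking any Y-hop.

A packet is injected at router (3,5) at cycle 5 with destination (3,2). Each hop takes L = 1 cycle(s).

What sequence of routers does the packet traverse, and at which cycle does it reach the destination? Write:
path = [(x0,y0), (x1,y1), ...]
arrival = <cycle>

[0] x=3 y=5 t=5
[1] x=3 y=4 t=6 →S
[2] x=3 y=3 t=7 →S
[3] x=3 y=2 t=8 →S

path = [(3,5), (3,4), (3,3), (3,2)]
arrival = 8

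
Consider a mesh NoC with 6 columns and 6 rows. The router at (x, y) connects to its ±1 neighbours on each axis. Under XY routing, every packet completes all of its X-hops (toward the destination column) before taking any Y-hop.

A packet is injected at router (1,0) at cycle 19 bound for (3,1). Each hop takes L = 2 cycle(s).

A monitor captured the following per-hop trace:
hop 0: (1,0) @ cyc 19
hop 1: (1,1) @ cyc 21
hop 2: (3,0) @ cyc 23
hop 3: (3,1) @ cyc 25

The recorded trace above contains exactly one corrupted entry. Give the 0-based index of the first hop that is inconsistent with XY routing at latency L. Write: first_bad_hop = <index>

first_bad_hop = 1

hop 1: step (+0,+1), +2 cyc — BAD: Y-move but x=1≠3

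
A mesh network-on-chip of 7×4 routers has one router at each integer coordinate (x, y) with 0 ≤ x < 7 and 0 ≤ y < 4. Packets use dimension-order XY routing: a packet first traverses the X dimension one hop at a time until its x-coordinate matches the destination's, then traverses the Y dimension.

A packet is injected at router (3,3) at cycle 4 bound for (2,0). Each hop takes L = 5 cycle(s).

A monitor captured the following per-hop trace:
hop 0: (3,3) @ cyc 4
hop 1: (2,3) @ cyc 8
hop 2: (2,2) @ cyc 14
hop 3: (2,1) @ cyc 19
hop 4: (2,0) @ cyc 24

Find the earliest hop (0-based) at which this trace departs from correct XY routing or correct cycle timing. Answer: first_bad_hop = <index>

  1: Δx=-1 Δy=+0 Δt=4 [BAD: Δcyc=4≠L]

first_bad_hop = 1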